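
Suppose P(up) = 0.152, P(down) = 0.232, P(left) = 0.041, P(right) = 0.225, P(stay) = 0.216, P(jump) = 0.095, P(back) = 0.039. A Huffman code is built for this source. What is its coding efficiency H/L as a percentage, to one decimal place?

Entropy H = −Σ p log₂ p ≈ 2.5580 bits.
Huffman merges: 39/1000+41/1000→2/25; 2/25+19/200→7/40; 19/125+7/40→327/1000; 27/125+9/40→441/1000; 29/125+327/1000→559/1000; 441/1000+559/1000→1. L = 1291/500 ≈ 2.5820.
Efficiency = H/L = 2.5580/2.5820 = 99.1%.

99.1%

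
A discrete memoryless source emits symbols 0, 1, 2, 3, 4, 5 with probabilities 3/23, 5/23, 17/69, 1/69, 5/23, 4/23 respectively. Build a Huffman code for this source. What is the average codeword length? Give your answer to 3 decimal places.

2.464 bits/symbol

Repeatedly combine the two least-probable nodes; the expected code length is the sum of the merged weights.
merge 1/69 + 3/23 → 10/69
merge 10/69 + 4/23 → 22/69
merge 5/23 + 5/23 → 10/23
merge 17/69 + 22/69 → 13/23
merge 10/23 + 13/23 → 1
L = 10/69 + 22/69 + 10/23 + 13/23 + 1 = 170/69 ≈ 2.464 bits/symbol.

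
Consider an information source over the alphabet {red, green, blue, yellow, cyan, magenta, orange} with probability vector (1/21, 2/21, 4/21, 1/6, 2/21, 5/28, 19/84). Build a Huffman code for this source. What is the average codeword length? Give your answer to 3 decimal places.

Repeatedly combine the two least-probable nodes; the expected code length is the sum of the merged weights.
merge 1/21 + 2/21 → 1/7
merge 2/21 + 1/7 → 5/21
merge 1/6 + 5/28 → 29/84
merge 4/21 + 19/84 → 5/12
merge 5/21 + 29/84 → 7/12
merge 5/12 + 7/12 → 1
L = 1/7 + 5/21 + 29/84 + 5/12 + 7/12 + 1 = 229/84 ≈ 2.726 bits/symbol.

2.726 bits/symbol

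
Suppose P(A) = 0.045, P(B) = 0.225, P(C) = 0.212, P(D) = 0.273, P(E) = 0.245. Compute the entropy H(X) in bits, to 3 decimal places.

2.168 bits

H = −Σ pᵢ log₂ pᵢ.
−0.045·log₂(0.045) = 0.2013
−0.225·log₂(0.225) = 0.4842
−0.212·log₂(0.212) = 0.4744
−0.273·log₂(0.273) = 0.5113
−0.245·log₂(0.245) = 0.4971
Sum ≈ 2.1684 → 2.168 bits.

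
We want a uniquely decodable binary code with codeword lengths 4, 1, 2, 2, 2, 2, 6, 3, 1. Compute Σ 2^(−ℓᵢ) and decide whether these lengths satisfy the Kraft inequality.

With common denominator 2^6 = 64: Σ 2^(−ℓᵢ) = 4/64 + 32/64 + 16/64 + 16/64 + 16/64 + 16/64 + 1/64 + 8/64 + 32/64 = 141/64 = 2.203125.
Kraft's inequality requires Σ ≤ 1; here Σ = 2.203125 > 1, so no such prefix code exists.

2.203125; no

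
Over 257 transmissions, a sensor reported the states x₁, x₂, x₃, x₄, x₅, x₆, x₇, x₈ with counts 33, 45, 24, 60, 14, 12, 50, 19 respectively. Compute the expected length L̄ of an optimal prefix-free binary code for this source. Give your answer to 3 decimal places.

2.840 bits/symbol

Probabilities are the counts divided by 257.
Repeatedly combine the two least-probable nodes; the expected code length is the sum of the merged weights.
merge 12/257 + 14/257 → 26/257
merge 19/257 + 24/257 → 43/257
merge 26/257 + 33/257 → 59/257
merge 43/257 + 45/257 → 88/257
merge 50/257 + 59/257 → 109/257
merge 60/257 + 88/257 → 148/257
merge 109/257 + 148/257 → 1
L = 26/257 + 43/257 + 59/257 + 88/257 + 109/257 + 148/257 + 1 = 730/257 ≈ 2.840 bits/symbol.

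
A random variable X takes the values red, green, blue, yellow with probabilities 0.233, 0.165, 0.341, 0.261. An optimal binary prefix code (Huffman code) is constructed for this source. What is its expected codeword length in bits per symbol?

2 bits/symbol

Repeatedly combine the two least-probable nodes; the expected code length is the sum of the merged weights.
merge 33/200 + 233/1000 → 199/500
merge 261/1000 + 341/1000 → 301/500
merge 199/500 + 301/500 → 1
L = 199/500 + 301/500 + 1 = 2 bits/symbol.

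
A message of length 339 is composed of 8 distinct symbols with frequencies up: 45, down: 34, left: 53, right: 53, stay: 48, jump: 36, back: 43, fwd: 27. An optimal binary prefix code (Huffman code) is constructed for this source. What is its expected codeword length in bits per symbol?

Probabilities are the counts divided by 339.
Repeatedly combine the two least-probable nodes; the expected code length is the sum of the merged weights.
merge 9/113 + 34/339 → 61/339
merge 12/113 + 43/339 → 79/339
merge 15/113 + 16/113 → 31/113
merge 53/339 + 53/339 → 106/339
merge 61/339 + 79/339 → 140/339
merge 31/113 + 106/339 → 199/339
merge 140/339 + 199/339 → 1
L = 61/339 + 79/339 + 31/113 + 106/339 + 140/339 + 199/339 + 1 = 3 bits/symbol.

3 bits/symbol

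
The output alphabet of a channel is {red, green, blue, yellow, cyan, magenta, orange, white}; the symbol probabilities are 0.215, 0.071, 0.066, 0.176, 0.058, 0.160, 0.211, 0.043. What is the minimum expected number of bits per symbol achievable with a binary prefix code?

2.812 bits/symbol

Repeatedly combine the two least-probable nodes; the expected code length is the sum of the merged weights.
merge 43/1000 + 29/500 → 101/1000
merge 33/500 + 71/1000 → 137/1000
merge 101/1000 + 137/1000 → 119/500
merge 4/25 + 22/125 → 42/125
merge 211/1000 + 43/200 → 213/500
merge 119/500 + 42/125 → 287/500
merge 213/500 + 287/500 → 1
L = 101/1000 + 137/1000 + 119/500 + 42/125 + 213/500 + 287/500 + 1 = 703/250 = 2.812 bits/symbol.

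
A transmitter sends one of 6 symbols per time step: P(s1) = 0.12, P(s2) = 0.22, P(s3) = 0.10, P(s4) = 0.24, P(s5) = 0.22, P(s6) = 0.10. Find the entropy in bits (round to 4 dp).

H = −Σ pᵢ log₂ pᵢ.
−0.12·log₂(0.12) = 0.3671
−0.22·log₂(0.22) = 0.4806
−0.10·log₂(0.10) = 0.3322
−0.24·log₂(0.24) = 0.4941
−0.22·log₂(0.22) = 0.4806
−0.10·log₂(0.10) = 0.3322
Sum ≈ 2.4867 → 2.4867 bits.

2.4867 bits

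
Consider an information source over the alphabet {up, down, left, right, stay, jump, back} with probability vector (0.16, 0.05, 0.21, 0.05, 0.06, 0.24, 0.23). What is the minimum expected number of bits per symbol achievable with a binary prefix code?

Repeatedly combine the two least-probable nodes; the expected code length is the sum of the merged weights.
merge 1/20 + 1/20 → 1/10
merge 3/50 + 1/10 → 4/25
merge 4/25 + 4/25 → 8/25
merge 21/100 + 23/100 → 11/25
merge 6/25 + 8/25 → 14/25
merge 11/25 + 14/25 → 1
L = 1/10 + 4/25 + 8/25 + 11/25 + 14/25 + 1 = 129/50 = 2.58 bits/symbol.

2.58 bits/symbol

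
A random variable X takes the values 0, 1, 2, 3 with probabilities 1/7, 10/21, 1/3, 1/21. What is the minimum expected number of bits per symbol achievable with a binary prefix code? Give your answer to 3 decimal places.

1.714 bits/symbol

Repeatedly combine the two least-probable nodes; the expected code length is the sum of the merged weights.
merge 1/21 + 1/7 → 4/21
merge 4/21 + 1/3 → 11/21
merge 10/21 + 11/21 → 1
L = 4/21 + 11/21 + 1 = 12/7 ≈ 1.714 bits/symbol.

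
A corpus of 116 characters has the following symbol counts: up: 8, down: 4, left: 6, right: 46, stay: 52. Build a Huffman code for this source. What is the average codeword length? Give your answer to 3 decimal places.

1.793 bits/symbol

Probabilities are the counts divided by 116.
Repeatedly combine the two least-probable nodes; the expected code length is the sum of the merged weights.
merge 1/29 + 3/58 → 5/58
merge 2/29 + 5/58 → 9/58
merge 9/58 + 23/58 → 16/29
merge 13/29 + 16/29 → 1
L = 5/58 + 9/58 + 16/29 + 1 = 52/29 ≈ 1.793 bits/symbol.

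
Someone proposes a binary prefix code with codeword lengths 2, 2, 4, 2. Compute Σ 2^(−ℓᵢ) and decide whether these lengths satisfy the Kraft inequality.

With common denominator 2^4 = 16: Σ 2^(−ℓᵢ) = 4/16 + 4/16 + 1/16 + 4/16 = 13/16 = 0.8125.
Kraft's inequality requires Σ ≤ 1; here Σ = 0.8125 ≤ 1, so such a prefix code exists.

0.8125; yes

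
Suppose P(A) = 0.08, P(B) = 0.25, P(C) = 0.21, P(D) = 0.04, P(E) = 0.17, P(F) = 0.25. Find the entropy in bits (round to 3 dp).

H = −Σ pᵢ log₂ pᵢ.
−0.08·log₂(0.08) = 0.2915
−0.25·log₂(0.25) = 0.5000
−0.21·log₂(0.21) = 0.4728
−0.04·log₂(0.04) = 0.1858
−0.17·log₂(0.17) = 0.4346
−0.25·log₂(0.25) = 0.5000
Sum ≈ 2.3847 → 2.385 bits.

2.385 bits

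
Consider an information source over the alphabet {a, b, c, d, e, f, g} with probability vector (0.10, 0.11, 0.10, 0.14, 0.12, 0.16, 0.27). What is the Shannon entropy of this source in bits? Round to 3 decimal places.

2.712 bits

H = −Σ pᵢ log₂ pᵢ.
−0.10·log₂(0.10) = 0.3322
−0.11·log₂(0.11) = 0.3503
−0.10·log₂(0.10) = 0.3322
−0.14·log₂(0.14) = 0.3971
−0.12·log₂(0.12) = 0.3671
−0.16·log₂(0.16) = 0.4230
−0.27·log₂(0.27) = 0.5100
Sum ≈ 2.7119 → 2.712 bits.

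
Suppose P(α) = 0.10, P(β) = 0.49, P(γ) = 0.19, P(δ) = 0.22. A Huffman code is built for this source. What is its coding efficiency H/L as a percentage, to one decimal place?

98.5%

Entropy H = −Σ p log₂ p ≈ 1.7723 bits.
Huffman merges: 1/10+19/100→29/100; 11/50+29/100→51/100; 49/100+51/100→1. L = 9/5 ≈ 1.8000.
Efficiency = H/L = 1.7723/1.8000 = 98.5%.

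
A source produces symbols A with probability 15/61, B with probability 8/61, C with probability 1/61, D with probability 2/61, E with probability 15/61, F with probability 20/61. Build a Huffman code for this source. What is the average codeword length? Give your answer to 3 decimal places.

Repeatedly combine the two least-probable nodes; the expected code length is the sum of the merged weights.
merge 1/61 + 2/61 → 3/61
merge 3/61 + 8/61 → 11/61
merge 11/61 + 15/61 → 26/61
merge 15/61 + 20/61 → 35/61
merge 26/61 + 35/61 → 1
L = 3/61 + 11/61 + 26/61 + 35/61 + 1 = 136/61 ≈ 2.230 bits/symbol.

2.230 bits/symbol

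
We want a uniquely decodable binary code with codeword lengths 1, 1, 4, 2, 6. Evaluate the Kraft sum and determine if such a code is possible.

With common denominator 2^6 = 64: Σ 2^(−ℓᵢ) = 32/64 + 32/64 + 4/64 + 16/64 + 1/64 = 85/64 = 1.328125.
Kraft's inequality requires Σ ≤ 1; here Σ = 1.328125 > 1, so no such prefix code exists.

1.328125; no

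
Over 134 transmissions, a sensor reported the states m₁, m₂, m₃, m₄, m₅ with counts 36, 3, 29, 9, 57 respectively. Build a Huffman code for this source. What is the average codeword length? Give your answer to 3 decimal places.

1.970 bits/symbol

Probabilities are the counts divided by 134.
Repeatedly combine the two least-probable nodes; the expected code length is the sum of the merged weights.
merge 3/134 + 9/134 → 6/67
merge 6/67 + 29/134 → 41/134
merge 18/67 + 41/134 → 77/134
merge 57/134 + 77/134 → 1
L = 6/67 + 41/134 + 77/134 + 1 = 132/67 ≈ 1.970 bits/symbol.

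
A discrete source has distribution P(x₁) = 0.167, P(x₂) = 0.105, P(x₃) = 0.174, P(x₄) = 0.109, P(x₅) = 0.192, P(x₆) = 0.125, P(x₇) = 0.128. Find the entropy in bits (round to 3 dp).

H = −Σ pᵢ log₂ pᵢ.
−0.167·log₂(0.167) = 0.4312
−0.105·log₂(0.105) = 0.3414
−0.174·log₂(0.174) = 0.4390
−0.109·log₂(0.109) = 0.3485
−0.192·log₂(0.192) = 0.4571
−0.125·log₂(0.125) = 0.3750
−0.128·log₂(0.128) = 0.3796
Sum ≈ 2.7719 → 2.772 bits.

2.772 bits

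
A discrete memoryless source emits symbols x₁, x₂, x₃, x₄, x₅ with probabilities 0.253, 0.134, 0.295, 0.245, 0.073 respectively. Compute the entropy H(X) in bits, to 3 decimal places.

2.183 bits

H = −Σ pᵢ log₂ pᵢ.
−0.253·log₂(0.253) = 0.5016
−0.134·log₂(0.134) = 0.3886
−0.295·log₂(0.295) = 0.5196
−0.245·log₂(0.245) = 0.4971
−0.073·log₂(0.073) = 0.2756
Sum ≈ 2.1825 → 2.183 bits.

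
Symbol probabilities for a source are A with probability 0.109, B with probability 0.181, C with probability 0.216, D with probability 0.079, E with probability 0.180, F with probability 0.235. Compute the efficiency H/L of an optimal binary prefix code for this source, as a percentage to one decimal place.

98.0%

Entropy H = −Σ p log₂ p ≈ 2.4980 bits.
Huffman merges: 79/1000+109/1000→47/250; 9/50+181/1000→361/1000; 47/250+27/125→101/250; 47/200+361/1000→149/250; 101/250+149/250→1. L = 2549/1000 ≈ 2.5490.
Efficiency = H/L = 2.4980/2.5490 = 98.0%.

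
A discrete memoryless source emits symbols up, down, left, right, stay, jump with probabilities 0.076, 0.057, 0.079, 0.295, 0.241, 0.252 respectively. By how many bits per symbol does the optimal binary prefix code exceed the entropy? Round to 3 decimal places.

Entropy H = −Σ p log₂ p ≈ 2.3228 bits.
Huffman merges: 57/1000+19/250→133/1000; 79/1000+133/1000→53/250; 53/250+241/1000→453/1000; 63/250+59/200→547/1000; 453/1000+547/1000→1. L = 469/200 ≈ 2.3450.
L − H = 2.3450 − 2.3228 = 0.022 bits.

0.022 bits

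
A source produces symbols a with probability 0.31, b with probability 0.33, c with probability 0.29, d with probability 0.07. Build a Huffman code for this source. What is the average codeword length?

Repeatedly combine the two least-probable nodes; the expected code length is the sum of the merged weights.
merge 7/100 + 29/100 → 9/25
merge 31/100 + 33/100 → 16/25
merge 9/25 + 16/25 → 1
L = 9/25 + 16/25 + 1 = 2 bits/symbol.

2 bits/symbol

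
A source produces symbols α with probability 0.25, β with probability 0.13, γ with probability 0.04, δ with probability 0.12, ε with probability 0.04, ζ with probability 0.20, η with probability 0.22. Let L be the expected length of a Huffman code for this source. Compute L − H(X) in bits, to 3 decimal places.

0.044 bits

Entropy H = −Σ p log₂ p ≈ 2.5662 bits.
Huffman merges: 1/25+1/25→2/25; 2/25+3/25→1/5; 13/100+1/5→33/100; 1/5+11/50→21/50; 1/4+33/100→29/50; 21/50+29/50→1. L = 261/100 ≈ 2.6100.
L − H = 2.6100 − 2.5662 = 0.044 bits.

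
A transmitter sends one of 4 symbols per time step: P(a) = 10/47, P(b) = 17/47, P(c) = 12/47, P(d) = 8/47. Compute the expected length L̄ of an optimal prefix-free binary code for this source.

Repeatedly combine the two least-probable nodes; the expected code length is the sum of the merged weights.
merge 8/47 + 10/47 → 18/47
merge 12/47 + 17/47 → 29/47
merge 18/47 + 29/47 → 1
L = 18/47 + 29/47 + 1 = 2 bits/symbol.

2 bits/symbol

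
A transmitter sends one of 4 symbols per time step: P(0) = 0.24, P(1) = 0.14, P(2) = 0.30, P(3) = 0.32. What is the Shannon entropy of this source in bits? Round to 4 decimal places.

H = −Σ pᵢ log₂ pᵢ.
−0.24·log₂(0.24) = 0.4941
−0.14·log₂(0.14) = 0.3971
−0.30·log₂(0.30) = 0.5211
−0.32·log₂(0.32) = 0.5260
Sum ≈ 1.9384 → 1.9384 bits.

1.9384 bits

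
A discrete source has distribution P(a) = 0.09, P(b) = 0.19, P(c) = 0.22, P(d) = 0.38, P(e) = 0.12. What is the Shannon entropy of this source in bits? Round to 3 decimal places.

2.146 bits

H = −Σ pᵢ log₂ pᵢ.
−0.09·log₂(0.09) = 0.3127
−0.19·log₂(0.19) = 0.4552
−0.22·log₂(0.22) = 0.4806
−0.38·log₂(0.38) = 0.5305
−0.12·log₂(0.12) = 0.3671
Sum ≈ 2.1460 → 2.146 bits.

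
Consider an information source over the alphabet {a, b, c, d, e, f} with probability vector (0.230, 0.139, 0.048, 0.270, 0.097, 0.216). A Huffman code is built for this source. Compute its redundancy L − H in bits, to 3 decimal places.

0.021 bits

Entropy H = −Σ p log₂ p ≈ 2.4077 bits.
Huffman merges: 6/125+97/1000→29/200; 139/1000+29/200→71/250; 27/125+23/100→223/500; 27/100+71/250→277/500; 223/500+277/500→1. L = 2429/1000 ≈ 2.4290.
L − H = 2.4290 − 2.4077 = 0.021 bits.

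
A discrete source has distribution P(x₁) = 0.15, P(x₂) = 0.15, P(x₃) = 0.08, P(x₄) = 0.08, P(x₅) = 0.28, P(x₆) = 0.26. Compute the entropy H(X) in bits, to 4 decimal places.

2.4236 bits

H = −Σ pᵢ log₂ pᵢ.
−0.15·log₂(0.15) = 0.4105
−0.15·log₂(0.15) = 0.4105
−0.08·log₂(0.08) = 0.2915
−0.08·log₂(0.08) = 0.2915
−0.28·log₂(0.28) = 0.5142
−0.26·log₂(0.26) = 0.5053
Sum ≈ 2.4236 → 2.4236 bits.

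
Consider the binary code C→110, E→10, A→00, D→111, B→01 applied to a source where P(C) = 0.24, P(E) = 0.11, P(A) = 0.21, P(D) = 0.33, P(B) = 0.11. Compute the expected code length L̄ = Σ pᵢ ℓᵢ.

L̄ = Σ pᵢ·ℓᵢ = 0.24·3 + 0.11·2 + 0.21·2 + 0.33·3 + 0.11·2 = 2.57 bits/symbol.

2.57 bits/symbol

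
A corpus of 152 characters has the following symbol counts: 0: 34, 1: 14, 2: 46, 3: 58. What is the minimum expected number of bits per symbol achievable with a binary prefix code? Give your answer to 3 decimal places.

Probabilities are the counts divided by 152.
Repeatedly combine the two least-probable nodes; the expected code length is the sum of the merged weights.
merge 7/76 + 17/76 → 6/19
merge 23/76 + 6/19 → 47/76
merge 29/76 + 47/76 → 1
L = 6/19 + 47/76 + 1 = 147/76 ≈ 1.934 bits/symbol.

1.934 bits/symbol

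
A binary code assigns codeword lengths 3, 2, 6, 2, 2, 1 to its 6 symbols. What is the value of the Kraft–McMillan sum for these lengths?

1.390625

With common denominator 2^6 = 64: Σ 2^(−ℓᵢ) = 8/64 + 16/64 + 1/64 + 16/64 + 16/64 + 32/64 = 89/64 = 1.390625.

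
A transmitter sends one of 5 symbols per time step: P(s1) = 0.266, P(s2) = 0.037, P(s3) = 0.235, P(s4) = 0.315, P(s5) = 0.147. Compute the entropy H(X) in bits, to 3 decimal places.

H = −Σ pᵢ log₂ pᵢ.
−0.266·log₂(0.266) = 0.5082
−0.037·log₂(0.037) = 0.1760
−0.235·log₂(0.235) = 0.4910
−0.315·log₂(0.315) = 0.5250
−0.147·log₂(0.147) = 0.4066
Sum ≈ 2.1067 → 2.107 bits.

2.107 bits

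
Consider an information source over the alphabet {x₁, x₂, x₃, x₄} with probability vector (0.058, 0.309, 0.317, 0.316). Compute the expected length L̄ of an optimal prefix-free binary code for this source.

Repeatedly combine the two least-probable nodes; the expected code length is the sum of the merged weights.
merge 29/500 + 309/1000 → 367/1000
merge 79/250 + 317/1000 → 633/1000
merge 367/1000 + 633/1000 → 1
L = 367/1000 + 633/1000 + 1 = 2 bits/symbol.

2 bits/symbol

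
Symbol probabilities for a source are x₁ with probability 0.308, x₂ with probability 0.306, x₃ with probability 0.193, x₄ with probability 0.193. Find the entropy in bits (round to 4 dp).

H = −Σ pᵢ log₂ pᵢ.
−0.308·log₂(0.308) = 0.5233
−0.306·log₂(0.306) = 0.5228
−0.193·log₂(0.193) = 0.4581
−0.193·log₂(0.193) = 0.4581
Sum ≈ 1.9622 → 1.9622 bits.

1.9622 bits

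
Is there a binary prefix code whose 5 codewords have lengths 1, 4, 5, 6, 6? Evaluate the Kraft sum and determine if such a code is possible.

0.625; yes

With common denominator 2^6 = 64: Σ 2^(−ℓᵢ) = 32/64 + 4/64 + 2/64 + 1/64 + 1/64 = 40/64 = 0.625.
Kraft's inequality requires Σ ≤ 1; here Σ = 0.625 ≤ 1, so such a prefix code exists.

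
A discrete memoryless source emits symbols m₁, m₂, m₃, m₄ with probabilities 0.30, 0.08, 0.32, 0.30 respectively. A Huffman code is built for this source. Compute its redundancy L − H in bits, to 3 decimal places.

Entropy H = −Σ p log₂ p ≈ 1.8597 bits.
Huffman merges: 2/25+3/10→19/50; 3/10+8/25→31/50; 19/50+31/50→1. L = 2 ≈ 2.0000.
L − H = 2.0000 − 1.8597 = 0.140 bits.

0.140 bits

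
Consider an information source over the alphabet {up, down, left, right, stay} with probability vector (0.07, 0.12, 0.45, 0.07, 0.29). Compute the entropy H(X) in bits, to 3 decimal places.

1.940 bits

H = −Σ pᵢ log₂ pᵢ.
−0.07·log₂(0.07) = 0.2686
−0.12·log₂(0.12) = 0.3671
−0.45·log₂(0.45) = 0.5184
−0.07·log₂(0.07) = 0.2686
−0.29·log₂(0.29) = 0.5179
Sum ≈ 1.9405 → 1.940 bits.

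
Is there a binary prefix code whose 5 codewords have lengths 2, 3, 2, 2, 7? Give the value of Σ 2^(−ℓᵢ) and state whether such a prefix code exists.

With common denominator 2^7 = 128: Σ 2^(−ℓᵢ) = 32/128 + 16/128 + 32/128 + 32/128 + 1/128 = 113/128 = 0.8828125.
Kraft's inequality requires Σ ≤ 1; here Σ = 0.8828125 ≤ 1, so such a prefix code exists.

0.8828125; yes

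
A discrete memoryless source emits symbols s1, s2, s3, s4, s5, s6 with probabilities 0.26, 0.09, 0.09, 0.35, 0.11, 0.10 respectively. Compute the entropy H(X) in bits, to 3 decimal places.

H = −Σ pᵢ log₂ pᵢ.
−0.26·log₂(0.26) = 0.5053
−0.09·log₂(0.09) = 0.3127
−0.09·log₂(0.09) = 0.3127
−0.35·log₂(0.35) = 0.5301
−0.11·log₂(0.11) = 0.3503
−0.10·log₂(0.10) = 0.3322
Sum ≈ 2.3432 → 2.343 bits.

2.343 bits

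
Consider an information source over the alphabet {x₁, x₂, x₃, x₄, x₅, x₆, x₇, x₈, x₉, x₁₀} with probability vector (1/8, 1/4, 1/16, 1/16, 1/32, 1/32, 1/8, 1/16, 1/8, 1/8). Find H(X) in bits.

3.0625 bits

Each probability is a power of 1/2, so log₂(1/p) is an integer.
H = Σ p·log₂(1/p) = 1/8·3 + 1/4·2 + 1/16·4 + 1/16·4 + 1/32·5 + 1/32·5 + 1/8·3 + 1/16·4 + 1/8·3 + 1/8·3 = 3.0625 bits.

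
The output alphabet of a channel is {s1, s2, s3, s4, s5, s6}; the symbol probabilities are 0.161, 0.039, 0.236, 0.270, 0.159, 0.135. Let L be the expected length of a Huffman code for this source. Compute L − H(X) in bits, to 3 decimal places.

0.074 bits

Entropy H = −Σ p log₂ p ≈ 2.4202 bits.
Huffman merges: 39/1000+27/200→87/500; 159/1000+161/1000→8/25; 87/500+59/250→41/100; 27/100+8/25→59/100; 41/100+59/100→1. L = 1247/500 ≈ 2.4940.
L − H = 2.4940 − 2.4202 = 0.074 bits.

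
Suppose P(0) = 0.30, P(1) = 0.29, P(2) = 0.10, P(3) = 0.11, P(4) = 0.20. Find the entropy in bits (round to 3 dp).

2.186 bits

H = −Σ pᵢ log₂ pᵢ.
−0.30·log₂(0.30) = 0.5211
−0.29·log₂(0.29) = 0.5179
−0.10·log₂(0.10) = 0.3322
−0.11·log₂(0.11) = 0.3503
−0.20·log₂(0.20) = 0.4644
Sum ≈ 2.1859 → 2.186 bits.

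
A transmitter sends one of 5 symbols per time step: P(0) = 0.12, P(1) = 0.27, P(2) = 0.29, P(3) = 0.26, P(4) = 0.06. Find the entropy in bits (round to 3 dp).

2.144 bits

H = −Σ pᵢ log₂ pᵢ.
−0.12·log₂(0.12) = 0.3671
−0.27·log₂(0.27) = 0.5100
−0.29·log₂(0.29) = 0.5179
−0.26·log₂(0.26) = 0.5053
−0.06·log₂(0.06) = 0.2435
Sum ≈ 2.1438 → 2.144 bits.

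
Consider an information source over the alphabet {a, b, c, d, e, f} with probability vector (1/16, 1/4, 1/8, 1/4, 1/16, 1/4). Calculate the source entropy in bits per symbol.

2.375 bits

Each probability is a power of 1/2, so log₂(1/p) is an integer.
H = Σ p·log₂(1/p) = 1/16·4 + 1/4·2 + 1/8·3 + 1/4·2 + 1/16·4 + 1/4·2 = 2.375 bits.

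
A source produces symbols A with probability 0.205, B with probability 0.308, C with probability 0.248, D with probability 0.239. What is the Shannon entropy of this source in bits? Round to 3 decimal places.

H = −Σ pᵢ log₂ pᵢ.
−0.205·log₂(0.205) = 0.4687
−0.308·log₂(0.308) = 0.5233
−0.248·log₂(0.248) = 0.4989
−0.239·log₂(0.239) = 0.4935
Sum ≈ 1.9844 → 1.984 bits.

1.984 bits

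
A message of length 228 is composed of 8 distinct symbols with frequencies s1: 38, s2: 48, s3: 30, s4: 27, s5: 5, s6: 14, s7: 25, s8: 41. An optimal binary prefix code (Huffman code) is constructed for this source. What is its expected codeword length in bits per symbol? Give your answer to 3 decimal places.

Probabilities are the counts divided by 228.
Repeatedly combine the two least-probable nodes; the expected code length is the sum of the merged weights.
merge 5/228 + 7/114 → 1/12
merge 1/12 + 25/228 → 11/57
merge 9/76 + 5/38 → 1/4
merge 1/6 + 41/228 → 79/228
merge 11/57 + 4/19 → 23/57
merge 1/4 + 79/228 → 34/57
merge 23/57 + 34/57 → 1
L = 1/12 + 11/57 + 1/4 + 79/228 + 23/57 + 34/57 + 1 = 655/228 ≈ 2.873 bits/symbol.

2.873 bits/symbol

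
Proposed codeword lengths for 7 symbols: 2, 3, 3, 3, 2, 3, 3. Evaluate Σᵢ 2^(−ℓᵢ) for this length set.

1.125

With common denominator 2^3 = 8: Σ 2^(−ℓᵢ) = 2/8 + 1/8 + 1/8 + 1/8 + 2/8 + 1/8 + 1/8 = 9/8 = 1.125.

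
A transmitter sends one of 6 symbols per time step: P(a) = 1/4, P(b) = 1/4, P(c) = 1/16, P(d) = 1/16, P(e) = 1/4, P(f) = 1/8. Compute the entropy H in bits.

2.375 bits

Each probability is a power of 1/2, so log₂(1/p) is an integer.
H = Σ p·log₂(1/p) = 1/4·2 + 1/4·2 + 1/16·4 + 1/16·4 + 1/4·2 + 1/8·3 = 2.375 bits.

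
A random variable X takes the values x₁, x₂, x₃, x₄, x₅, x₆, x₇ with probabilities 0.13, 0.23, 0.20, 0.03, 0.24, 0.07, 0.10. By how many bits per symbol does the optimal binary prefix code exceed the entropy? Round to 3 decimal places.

Entropy H = −Σ p log₂ p ≈ 2.5813 bits.
Huffman merges: 3/100+7/100→1/10; 1/10+1/10→1/5; 13/100+1/5→33/100; 1/5+23/100→43/100; 6/25+33/100→57/100; 43/100+57/100→1. L = 263/100 ≈ 2.6300.
L − H = 2.6300 − 2.5813 = 0.049 bits.

0.049 bits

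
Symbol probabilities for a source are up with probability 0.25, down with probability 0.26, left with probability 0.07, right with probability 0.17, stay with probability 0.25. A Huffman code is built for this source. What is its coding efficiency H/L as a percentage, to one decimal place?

Entropy H = −Σ p log₂ p ≈ 2.2084 bits.
Huffman merges: 7/100+17/100→6/25; 6/25+1/4→49/100; 1/4+13/50→51/100; 49/100+51/100→1. L = 56/25 ≈ 2.2400.
Efficiency = H/L = 2.2084/2.2400 = 98.6%.

98.6%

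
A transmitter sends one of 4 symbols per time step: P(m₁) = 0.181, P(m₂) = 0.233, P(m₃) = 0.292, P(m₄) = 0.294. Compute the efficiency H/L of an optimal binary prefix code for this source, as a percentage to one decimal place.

98.7%

Entropy H = −Σ p log₂ p ≈ 1.9738 bits.
Huffman merges: 181/1000+233/1000→207/500; 73/250+147/500→293/500; 207/500+293/500→1. L = 2 ≈ 2.0000.
Efficiency = H/L = 1.9738/2.0000 = 98.7%.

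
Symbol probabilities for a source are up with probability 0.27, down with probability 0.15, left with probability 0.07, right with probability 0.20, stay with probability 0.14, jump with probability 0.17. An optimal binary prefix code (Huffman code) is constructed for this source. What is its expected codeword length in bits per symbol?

2.53 bits/symbol

Repeatedly combine the two least-probable nodes; the expected code length is the sum of the merged weights.
merge 7/100 + 7/50 → 21/100
merge 3/20 + 17/100 → 8/25
merge 1/5 + 21/100 → 41/100
merge 27/100 + 8/25 → 59/100
merge 41/100 + 59/100 → 1
L = 21/100 + 8/25 + 41/100 + 59/100 + 1 = 253/100 = 2.53 bits/symbol.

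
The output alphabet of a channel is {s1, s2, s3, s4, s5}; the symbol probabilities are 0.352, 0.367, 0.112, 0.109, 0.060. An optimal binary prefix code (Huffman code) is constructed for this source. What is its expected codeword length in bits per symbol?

2.083 bits/symbol

Repeatedly combine the two least-probable nodes; the expected code length is the sum of the merged weights.
merge 3/50 + 109/1000 → 169/1000
merge 14/125 + 169/1000 → 281/1000
merge 281/1000 + 44/125 → 633/1000
merge 367/1000 + 633/1000 → 1
L = 169/1000 + 281/1000 + 633/1000 + 1 = 2083/1000 = 2.083 bits/symbol.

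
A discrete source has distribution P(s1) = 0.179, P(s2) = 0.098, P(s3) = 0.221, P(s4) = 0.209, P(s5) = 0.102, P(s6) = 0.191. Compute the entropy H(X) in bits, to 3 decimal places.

2.518 bits

H = −Σ pᵢ log₂ pᵢ.
−0.179·log₂(0.179) = 0.4443
−0.098·log₂(0.098) = 0.3284
−0.221·log₂(0.221) = 0.4813
−0.209·log₂(0.209) = 0.4720
−0.102·log₂(0.102) = 0.3359
−0.191·log₂(0.191) = 0.4562
Sum ≈ 2.5181 → 2.518 bits.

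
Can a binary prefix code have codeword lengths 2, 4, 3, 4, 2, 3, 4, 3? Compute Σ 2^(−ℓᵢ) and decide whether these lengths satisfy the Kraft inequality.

With common denominator 2^4 = 16: Σ 2^(−ℓᵢ) = 4/16 + 1/16 + 2/16 + 1/16 + 4/16 + 2/16 + 1/16 + 2/16 = 17/16 = 1.0625.
Kraft's inequality requires Σ ≤ 1; here Σ = 1.0625 > 1, so no such prefix code exists.

1.0625; no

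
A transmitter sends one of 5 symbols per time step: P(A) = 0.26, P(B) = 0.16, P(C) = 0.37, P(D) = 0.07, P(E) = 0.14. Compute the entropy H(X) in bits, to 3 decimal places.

2.125 bits

H = −Σ pᵢ log₂ pᵢ.
−0.26·log₂(0.26) = 0.5053
−0.16·log₂(0.16) = 0.4230
−0.37·log₂(0.37) = 0.5307
−0.07·log₂(0.07) = 0.2686
−0.14·log₂(0.14) = 0.3971
Sum ≈ 2.1247 → 2.125 bits.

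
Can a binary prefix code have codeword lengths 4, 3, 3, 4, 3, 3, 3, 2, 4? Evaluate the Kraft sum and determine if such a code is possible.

With common denominator 2^4 = 16: Σ 2^(−ℓᵢ) = 1/16 + 2/16 + 2/16 + 1/16 + 2/16 + 2/16 + 2/16 + 4/16 + 1/16 = 17/16 = 1.0625.
Kraft's inequality requires Σ ≤ 1; here Σ = 1.0625 > 1, so no such prefix code exists.

1.0625; no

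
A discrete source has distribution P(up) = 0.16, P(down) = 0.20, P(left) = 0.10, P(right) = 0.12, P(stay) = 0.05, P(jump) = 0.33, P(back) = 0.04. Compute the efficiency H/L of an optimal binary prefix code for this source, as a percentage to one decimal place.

98.3%

Entropy H = −Σ p log₂ p ≈ 2.5163 bits.
Huffman merges: 1/25+1/20→9/100; 9/100+1/10→19/100; 3/25+4/25→7/25; 19/100+1/5→39/100; 7/25+33/100→61/100; 39/100+61/100→1. L = 64/25 ≈ 2.5600.
Efficiency = H/L = 2.5163/2.5600 = 98.3%.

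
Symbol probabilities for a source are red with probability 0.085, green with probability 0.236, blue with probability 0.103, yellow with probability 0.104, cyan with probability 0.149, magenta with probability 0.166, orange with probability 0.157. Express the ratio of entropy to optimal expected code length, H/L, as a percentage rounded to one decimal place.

98.8%

Entropy H = −Σ p log₂ p ≈ 2.7300 bits.
Huffman merges: 17/200+103/1000→47/250; 13/125+149/1000→253/1000; 157/1000+83/500→323/1000; 47/250+59/250→53/125; 253/1000+323/1000→72/125; 53/125+72/125→1. L = 691/250 ≈ 2.7640.
Efficiency = H/L = 2.7300/2.7640 = 98.8%.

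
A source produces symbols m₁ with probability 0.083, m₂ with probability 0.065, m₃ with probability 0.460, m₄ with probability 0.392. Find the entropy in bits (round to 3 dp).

H = −Σ pᵢ log₂ pᵢ.
−0.083·log₂(0.083) = 0.2980
−0.065·log₂(0.065) = 0.2563
−0.460·log₂(0.460) = 0.5153
−0.392·log₂(0.392) = 0.5296
Sum ≈ 1.5993 → 1.599 bits.

1.599 bits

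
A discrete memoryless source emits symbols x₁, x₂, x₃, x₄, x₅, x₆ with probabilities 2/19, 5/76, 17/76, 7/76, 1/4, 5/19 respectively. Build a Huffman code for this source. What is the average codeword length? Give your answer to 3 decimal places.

Repeatedly combine the two least-probable nodes; the expected code length is the sum of the merged weights.
merge 5/76 + 7/76 → 3/19
merge 2/19 + 3/19 → 5/19
merge 17/76 + 1/4 → 9/19
merge 5/19 + 5/19 → 10/19
merge 9/19 + 10/19 → 1
L = 3/19 + 5/19 + 9/19 + 10/19 + 1 = 46/19 ≈ 2.421 bits/symbol.

2.421 bits/symbol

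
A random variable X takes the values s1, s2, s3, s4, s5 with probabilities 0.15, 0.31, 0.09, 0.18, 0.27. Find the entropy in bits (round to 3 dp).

2.202 bits

H = −Σ pᵢ log₂ pᵢ.
−0.15·log₂(0.15) = 0.4105
−0.31·log₂(0.31) = 0.5238
−0.09·log₂(0.09) = 0.3127
−0.18·log₂(0.18) = 0.4453
−0.27·log₂(0.27) = 0.5100
Sum ≈ 2.2023 → 2.202 bits.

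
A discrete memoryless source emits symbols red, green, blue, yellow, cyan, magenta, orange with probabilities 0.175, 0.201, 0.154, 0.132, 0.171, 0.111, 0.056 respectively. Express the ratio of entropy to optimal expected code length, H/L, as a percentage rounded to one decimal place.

Entropy H = −Σ p log₂ p ≈ 2.7272 bits.
Huffman merges: 7/125+111/1000→167/1000; 33/250+77/500→143/500; 167/1000+171/1000→169/500; 7/40+201/1000→47/125; 143/500+169/500→78/125; 47/125+78/125→1. L = 2791/1000 ≈ 2.7910.
Efficiency = H/L = 2.7272/2.7910 = 97.7%.

97.7%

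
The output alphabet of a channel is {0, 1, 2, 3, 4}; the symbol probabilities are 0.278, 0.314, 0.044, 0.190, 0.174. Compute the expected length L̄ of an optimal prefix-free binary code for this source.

2.218 bits/symbol

Repeatedly combine the two least-probable nodes; the expected code length is the sum of the merged weights.
merge 11/250 + 87/500 → 109/500
merge 19/100 + 109/500 → 51/125
merge 139/500 + 157/500 → 74/125
merge 51/125 + 74/125 → 1
L = 109/500 + 51/125 + 74/125 + 1 = 1109/500 = 2.218 bits/symbol.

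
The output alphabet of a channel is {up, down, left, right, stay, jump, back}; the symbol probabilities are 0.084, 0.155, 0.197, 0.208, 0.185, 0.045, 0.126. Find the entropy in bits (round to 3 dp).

H = −Σ pᵢ log₂ pᵢ.
−0.084·log₂(0.084) = 0.3002
−0.155·log₂(0.155) = 0.4169
−0.197·log₂(0.197) = 0.4617
−0.208·log₂(0.208) = 0.4712
−0.185·log₂(0.185) = 0.4504
−0.045·log₂(0.045) = 0.2013
−0.126·log₂(0.126) = 0.3766
Sum ≈ 2.6782 → 2.678 bits.

2.678 bits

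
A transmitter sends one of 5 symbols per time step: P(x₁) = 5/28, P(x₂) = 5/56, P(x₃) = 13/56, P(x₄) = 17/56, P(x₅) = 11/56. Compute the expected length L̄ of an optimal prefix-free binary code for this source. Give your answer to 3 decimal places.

Repeatedly combine the two least-probable nodes; the expected code length is the sum of the merged weights.
merge 5/56 + 5/28 → 15/56
merge 11/56 + 13/56 → 3/7
merge 15/56 + 17/56 → 4/7
merge 3/7 + 4/7 → 1
L = 15/56 + 3/7 + 4/7 + 1 = 127/56 ≈ 2.268 bits/symbol.

2.268 bits/symbol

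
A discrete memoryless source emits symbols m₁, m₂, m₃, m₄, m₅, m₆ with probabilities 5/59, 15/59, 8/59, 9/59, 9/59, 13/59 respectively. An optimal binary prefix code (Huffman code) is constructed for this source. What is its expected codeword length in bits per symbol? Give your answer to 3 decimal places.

2.525 bits/symbol

Repeatedly combine the two least-probable nodes; the expected code length is the sum of the merged weights.
merge 5/59 + 8/59 → 13/59
merge 9/59 + 9/59 → 18/59
merge 13/59 + 13/59 → 26/59
merge 15/59 + 18/59 → 33/59
merge 26/59 + 33/59 → 1
L = 13/59 + 18/59 + 26/59 + 33/59 + 1 = 149/59 ≈ 2.525 bits/symbol.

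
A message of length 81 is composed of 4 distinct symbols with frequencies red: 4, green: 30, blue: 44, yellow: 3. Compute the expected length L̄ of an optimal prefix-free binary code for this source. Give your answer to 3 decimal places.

Probabilities are the counts divided by 81.
Repeatedly combine the two least-probable nodes; the expected code length is the sum of the merged weights.
merge 1/27 + 4/81 → 7/81
merge 7/81 + 10/27 → 37/81
merge 37/81 + 44/81 → 1
L = 7/81 + 37/81 + 1 = 125/81 ≈ 1.543 bits/symbol.

1.543 bits/symbol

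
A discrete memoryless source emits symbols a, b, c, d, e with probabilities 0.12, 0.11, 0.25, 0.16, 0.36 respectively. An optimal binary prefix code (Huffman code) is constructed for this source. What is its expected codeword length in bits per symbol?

Repeatedly combine the two least-probable nodes; the expected code length is the sum of the merged weights.
merge 11/100 + 3/25 → 23/100
merge 4/25 + 23/100 → 39/100
merge 1/4 + 9/25 → 61/100
merge 39/100 + 61/100 → 1
L = 23/100 + 39/100 + 61/100 + 1 = 223/100 = 2.23 bits/symbol.

2.23 bits/symbol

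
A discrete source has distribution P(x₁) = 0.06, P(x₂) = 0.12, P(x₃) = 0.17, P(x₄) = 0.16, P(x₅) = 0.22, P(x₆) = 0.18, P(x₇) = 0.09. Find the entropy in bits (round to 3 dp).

2.707 bits

H = −Σ pᵢ log₂ pᵢ.
−0.06·log₂(0.06) = 0.2435
−0.12·log₂(0.12) = 0.3671
−0.17·log₂(0.17) = 0.4346
−0.16·log₂(0.16) = 0.4230
−0.22·log₂(0.22) = 0.4806
−0.18·log₂(0.18) = 0.4453
−0.09·log₂(0.09) = 0.3127
Sum ≈ 2.7067 → 2.707 bits.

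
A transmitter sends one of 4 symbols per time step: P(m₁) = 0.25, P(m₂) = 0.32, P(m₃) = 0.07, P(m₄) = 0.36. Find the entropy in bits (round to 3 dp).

1.825 bits

H = −Σ pᵢ log₂ pᵢ.
−0.25·log₂(0.25) = 0.5000
−0.32·log₂(0.32) = 0.5260
−0.07·log₂(0.07) = 0.2686
−0.36·log₂(0.36) = 0.5306
Sum ≈ 1.8252 → 1.825 bits.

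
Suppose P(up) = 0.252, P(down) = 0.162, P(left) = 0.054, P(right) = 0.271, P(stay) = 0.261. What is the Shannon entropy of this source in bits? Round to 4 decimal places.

H = −Σ pᵢ log₂ pᵢ.
−0.252·log₂(0.252) = 0.5011
−0.162·log₂(0.162) = 0.4254
−0.054·log₂(0.054) = 0.2274
−0.271·log₂(0.271) = 0.5105
−0.261·log₂(0.261) = 0.5058
Sum ≈ 2.1701 → 2.1701 bits.

2.1701 bits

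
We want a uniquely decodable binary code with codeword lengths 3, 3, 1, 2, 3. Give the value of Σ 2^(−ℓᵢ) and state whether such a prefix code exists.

With common denominator 2^3 = 8: Σ 2^(−ℓᵢ) = 1/8 + 1/8 + 4/8 + 2/8 + 1/8 = 9/8 = 1.125.
Kraft's inequality requires Σ ≤ 1; here Σ = 1.125 > 1, so no such prefix code exists.

1.125; no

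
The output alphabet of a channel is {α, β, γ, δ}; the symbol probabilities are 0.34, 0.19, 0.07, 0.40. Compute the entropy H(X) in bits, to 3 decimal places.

H = −Σ pᵢ log₂ pᵢ.
−0.34·log₂(0.34) = 0.5292
−0.19·log₂(0.19) = 0.4552
−0.07·log₂(0.07) = 0.2686
−0.40·log₂(0.40) = 0.5288
Sum ≈ 1.7817 → 1.782 bits.

1.782 bits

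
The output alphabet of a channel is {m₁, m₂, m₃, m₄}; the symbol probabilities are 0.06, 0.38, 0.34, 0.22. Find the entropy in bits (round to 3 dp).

H = −Σ pᵢ log₂ pᵢ.
−0.06·log₂(0.06) = 0.2435
−0.38·log₂(0.38) = 0.5305
−0.34·log₂(0.34) = 0.5292
−0.22·log₂(0.22) = 0.4806
Sum ≈ 1.7837 → 1.784 bits.

1.784 bits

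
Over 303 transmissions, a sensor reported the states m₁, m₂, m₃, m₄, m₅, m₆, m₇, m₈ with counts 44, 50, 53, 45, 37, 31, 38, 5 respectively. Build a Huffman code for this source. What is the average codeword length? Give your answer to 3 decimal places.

Probabilities are the counts divided by 303.
Repeatedly combine the two least-probable nodes; the expected code length is the sum of the merged weights.
merge 5/303 + 31/303 → 12/101
merge 12/101 + 37/303 → 73/303
merge 38/303 + 44/303 → 82/303
merge 15/101 + 50/303 → 95/303
merge 53/303 + 73/303 → 42/101
merge 82/303 + 95/303 → 59/101
merge 42/101 + 59/101 → 1
L = 12/101 + 73/303 + 82/303 + 95/303 + 42/101 + 59/101 + 1 = 892/303 ≈ 2.944 bits/symbol.

2.944 bits/symbol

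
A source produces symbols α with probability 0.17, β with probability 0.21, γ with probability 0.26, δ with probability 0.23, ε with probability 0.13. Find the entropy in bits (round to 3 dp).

2.283 bits

H = −Σ pᵢ log₂ pᵢ.
−0.17·log₂(0.17) = 0.4346
−0.21·log₂(0.21) = 0.4728
−0.26·log₂(0.26) = 0.5053
−0.23·log₂(0.23) = 0.4877
−0.13·log₂(0.13) = 0.3826
Sum ≈ 2.2830 → 2.283 bits.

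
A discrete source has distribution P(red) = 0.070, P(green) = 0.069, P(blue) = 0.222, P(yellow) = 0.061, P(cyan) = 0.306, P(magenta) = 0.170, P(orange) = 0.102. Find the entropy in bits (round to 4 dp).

H = −Σ pᵢ log₂ pᵢ.
−0.070·log₂(0.070) = 0.2686
−0.069·log₂(0.069) = 0.2662
−0.222·log₂(0.222) = 0.4820
−0.061·log₂(0.061) = 0.2461
−0.306·log₂(0.306) = 0.5228
−0.170·log₂(0.170) = 0.4346
−0.102·log₂(0.102) = 0.3359
Sum ≈ 2.5562 → 2.5562 bits.

2.5562 bits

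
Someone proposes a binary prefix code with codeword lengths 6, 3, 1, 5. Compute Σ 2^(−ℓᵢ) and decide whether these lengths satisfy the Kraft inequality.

0.671875; yes

With common denominator 2^6 = 64: Σ 2^(−ℓᵢ) = 1/64 + 8/64 + 32/64 + 2/64 = 43/64 = 0.671875.
Kraft's inequality requires Σ ≤ 1; here Σ = 0.671875 ≤ 1, so such a prefix code exists.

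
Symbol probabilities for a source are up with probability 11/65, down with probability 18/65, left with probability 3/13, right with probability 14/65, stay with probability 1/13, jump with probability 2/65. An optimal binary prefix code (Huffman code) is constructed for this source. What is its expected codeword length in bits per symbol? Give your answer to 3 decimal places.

2.385 bits/symbol

Repeatedly combine the two least-probable nodes; the expected code length is the sum of the merged weights.
merge 2/65 + 1/13 → 7/65
merge 7/65 + 11/65 → 18/65
merge 14/65 + 3/13 → 29/65
merge 18/65 + 18/65 → 36/65
merge 29/65 + 36/65 → 1
L = 7/65 + 18/65 + 29/65 + 36/65 + 1 = 31/13 ≈ 2.385 bits/symbol.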